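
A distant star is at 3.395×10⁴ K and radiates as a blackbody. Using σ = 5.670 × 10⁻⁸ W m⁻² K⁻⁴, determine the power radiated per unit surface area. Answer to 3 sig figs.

I ≈ 7.53×10¹⁰ W/m²

Stefan–Boltzmann: I = σT⁴ = 5.670×10⁻⁸ × (3.395×10⁴)⁴ = 7.53×10¹⁰ W/m².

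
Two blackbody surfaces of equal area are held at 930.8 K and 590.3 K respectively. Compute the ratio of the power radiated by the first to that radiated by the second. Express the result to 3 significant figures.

P₁/P₂ ≈ 6.18

With equal areas, P₁/P₂ = (T₁/T₂)⁴ = (930.8/590.3)⁴ = 6.18.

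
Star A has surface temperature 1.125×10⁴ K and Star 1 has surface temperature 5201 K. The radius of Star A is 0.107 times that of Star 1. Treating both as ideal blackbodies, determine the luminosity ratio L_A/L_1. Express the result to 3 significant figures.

L_A/L_1 ≈ 0.251

L ∝ R²T⁴, so L_A/L_1 = (R_A/R_1)²(T_A/T_1)⁴ = (0.107)² × (1.125×10⁴/5201)⁴ = 0.011449 × 21.8909 = 0.251.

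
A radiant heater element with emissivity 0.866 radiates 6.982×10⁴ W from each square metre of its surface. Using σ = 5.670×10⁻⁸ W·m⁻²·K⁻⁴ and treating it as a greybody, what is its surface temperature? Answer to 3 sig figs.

I = εσT⁴, so T = (I/εσ)^(1/4) = (6.982×10⁴/(0.866×5.670×10⁻⁸))^(1/4) = 1.09×10³ K.

T ≈ 1.09×10³ K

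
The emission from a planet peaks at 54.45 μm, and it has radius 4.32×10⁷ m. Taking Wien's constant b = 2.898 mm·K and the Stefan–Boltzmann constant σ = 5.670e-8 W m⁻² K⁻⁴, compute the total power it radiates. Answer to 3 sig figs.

Wien's law: T = b/λ_max = 2.898×10⁻³/5.445×10⁻⁵ = 53.2231 K.
Surface area A = 4πR² = 4π(4.32×10⁷ m)² = 2.34519×10¹⁶ m².
Then P = σAT⁴ = 5.670×10⁻⁸×2.34519×10¹⁶×(53.2231)⁴ = 1.07×10¹⁶ W.

P ≈ 1.07×10¹⁶ W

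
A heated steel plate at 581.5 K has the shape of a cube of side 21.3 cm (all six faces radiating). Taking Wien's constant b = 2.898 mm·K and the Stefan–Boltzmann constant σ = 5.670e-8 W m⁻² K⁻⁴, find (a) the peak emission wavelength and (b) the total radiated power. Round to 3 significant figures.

λ_max ≈ 4.98 μm; P ≈ 1.76×10³ W

(a) λ_max = b/T = 2.898×10⁻³/581.5 = 4.984×10⁻⁶ m = 4.98 μm.
Area A = 6s² = 6×(0.213 m)² = 0.272214 m².
(b) P = σAT⁴ = 5.670×10⁻⁸×0.272214×(581.5)⁴ = 1.76×10³ W.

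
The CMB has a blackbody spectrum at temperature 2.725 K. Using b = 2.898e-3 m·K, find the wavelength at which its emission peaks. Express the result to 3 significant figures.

Wien's displacement law: λ_max = b/T = (2.898×10⁻³ m·K)/(2.725 K) = 1.063×10⁻³ m.
That is 1.06×10⁻³ m, in the microwave range.

λ_max ≈ 1.06×10⁻³ m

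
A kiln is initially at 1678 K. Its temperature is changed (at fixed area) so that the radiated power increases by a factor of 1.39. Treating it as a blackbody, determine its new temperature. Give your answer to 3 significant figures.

P ∝ T⁴, so T₂/T₁ = (P₂/P₁)^(1/4) = (1.39)^(1/4) = 1.08581.
T₂ = 1678 × 1.08581 = 1.82×10³ K.

T₂ ≈ 1.82×10³ K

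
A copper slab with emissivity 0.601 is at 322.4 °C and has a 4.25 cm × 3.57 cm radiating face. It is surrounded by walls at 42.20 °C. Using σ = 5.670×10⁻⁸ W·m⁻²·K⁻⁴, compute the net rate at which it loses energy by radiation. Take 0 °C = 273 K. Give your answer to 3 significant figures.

Net loss ≈ 5.99 W

T = 322.4 °C + 273 = 595.4 K.
Surroundings: T = 42.20 °C + 273 = 315.20 K.
Area A = 0.0425 × 0.0357 = 1.51725×10⁻³ m².
Net radiated power P_net = εσA(T⁴ − T₀⁴) = 0.601×5.670×10⁻⁸×1.51725×10⁻³×(595.4⁴ − 315.20⁴).
T⁴ − T₀⁴ = 1.25671×10¹¹ − 9.87063×10⁹ = 1.15800×10¹¹ K⁴, so P_net = 5.99 W.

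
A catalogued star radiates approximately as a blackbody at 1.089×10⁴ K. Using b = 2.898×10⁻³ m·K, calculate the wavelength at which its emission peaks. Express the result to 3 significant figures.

Wien's displacement law: λ_max = b/T = (2.898×10⁻³ m·K)/(1.089×10⁴ K) = 2.661×10⁻⁷ m.
That is 266 nm, in the ultraviolet range.

λ_max ≈ 266 nm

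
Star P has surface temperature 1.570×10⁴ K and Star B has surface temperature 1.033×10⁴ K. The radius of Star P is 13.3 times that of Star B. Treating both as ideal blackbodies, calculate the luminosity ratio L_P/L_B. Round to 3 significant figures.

L ∝ R²T⁴, so L_P/L_B = (R_P/R_B)²(T_P/T_B)⁴ = (13.3)² × (1.570×10⁴/1.033×10⁴)⁴ = 176.89 × 5.33577 = 944.

L_P/L_B ≈ 944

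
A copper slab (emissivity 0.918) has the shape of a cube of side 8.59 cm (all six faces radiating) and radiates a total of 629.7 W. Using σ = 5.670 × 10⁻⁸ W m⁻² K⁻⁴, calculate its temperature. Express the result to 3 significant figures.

Area A = 6s² = 6×(0.0859 m)² = 0.0442729 m².
P = εσAT⁴ ⇒ T = (P/(εσA))^(1/4) = (629.7/(0.918×5.670×10⁻⁸×0.0442729))^(1/4) = 723 K.

T ≈ 723 K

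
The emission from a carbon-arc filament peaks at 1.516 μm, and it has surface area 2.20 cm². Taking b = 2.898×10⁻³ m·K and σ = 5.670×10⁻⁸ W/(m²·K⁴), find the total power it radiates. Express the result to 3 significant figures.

Wien's law: T = b/λ_max = 2.898×10⁻³/1.516×10⁻⁶ = 1911.61 K.
Area A = 2.20 cm² = 2.20×10⁻⁴ m².
Then P = σAT⁴ = 5.670×10⁻⁸×2.20×10⁻⁴×(1911.61)⁴ = 167 W.

P ≈ 167 W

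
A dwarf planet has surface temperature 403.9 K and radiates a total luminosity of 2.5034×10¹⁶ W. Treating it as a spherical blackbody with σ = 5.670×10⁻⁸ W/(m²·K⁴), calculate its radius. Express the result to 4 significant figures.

R ≈ 1.149×10⁶ m

L = 4πR²σT⁴ ⇒ R = √(L/(4πσT⁴)).
σT⁴ = 1508.96 W/m², so R = √(2.5034×10¹⁶/(4π×1508.96)) = 1.149×10⁶ m.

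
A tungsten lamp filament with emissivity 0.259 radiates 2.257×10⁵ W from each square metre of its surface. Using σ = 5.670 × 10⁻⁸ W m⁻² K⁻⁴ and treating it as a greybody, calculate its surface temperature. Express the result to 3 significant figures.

T ≈ 1.98×10³ K

I = εσT⁴, so T = (I/εσ)^(1/4) = (2.257×10⁵/(0.259×5.670×10⁻⁸))^(1/4) = 1.98×10³ K.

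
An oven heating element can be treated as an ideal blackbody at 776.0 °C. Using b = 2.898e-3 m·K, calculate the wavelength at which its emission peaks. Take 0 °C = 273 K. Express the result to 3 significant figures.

λ_max ≈ 2.76×10³ nm

T = 776.0 °C + 273 = 1049.0 K.
Wien's displacement law: λ_max = b/T = (2.898×10⁻³ m·K)/(1049.0 K) = 2.763×10⁻⁶ m.
That is 2.76×10³ nm, in the infrared range.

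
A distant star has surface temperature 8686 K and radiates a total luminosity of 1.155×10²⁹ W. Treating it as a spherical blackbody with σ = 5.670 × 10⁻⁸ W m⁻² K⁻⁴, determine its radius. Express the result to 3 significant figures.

L = 4πR²σT⁴ ⇒ R = √(L/(4πσT⁴)).
σT⁴ = 3.22747×10⁸ W/m², so R = √(1.155×10²⁹/(4π×3.22747×10⁸)) = 5.34×10⁹ m.

R ≈ 5.34×10⁹ m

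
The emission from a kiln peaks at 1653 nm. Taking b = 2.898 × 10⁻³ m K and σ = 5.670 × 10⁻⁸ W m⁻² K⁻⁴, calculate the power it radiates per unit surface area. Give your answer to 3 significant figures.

I ≈ 5.36×10⁵ W/m²

Wien's law: T = b/λ_max = 2.898×10⁻³/1.653×10⁻⁶ = 1753.18 K.
Then I = σT⁴ = 5.670×10⁻⁸×(1753.18)⁴ = 5.36×10⁵ W/m².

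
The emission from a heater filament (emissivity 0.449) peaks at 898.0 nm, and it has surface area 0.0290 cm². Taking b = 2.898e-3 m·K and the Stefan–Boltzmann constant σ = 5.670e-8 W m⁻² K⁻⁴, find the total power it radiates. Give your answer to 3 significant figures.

Wien's law: T = b/λ_max = 2.898×10⁻³/8.980×10⁻⁷ = 3227.17 K.
Area A = 0.0290 cm² = 2.90×10⁻⁶ m².
Then P = εσAT⁴ = 0.449×5.670×10⁻⁸×2.90×10⁻⁶×(3227.17)⁴ = 8.01 W.

P ≈ 8.01 W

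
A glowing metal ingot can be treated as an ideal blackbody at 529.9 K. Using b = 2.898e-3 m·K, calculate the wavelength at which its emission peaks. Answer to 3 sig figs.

λ_max ≈ 5.47 μm

Wien's displacement law: λ_max = b/T = (2.898×10⁻³ m·K)/(529.9 K) = 5.469×10⁻⁶ m.
That is 5.47 μm, in the infrared range.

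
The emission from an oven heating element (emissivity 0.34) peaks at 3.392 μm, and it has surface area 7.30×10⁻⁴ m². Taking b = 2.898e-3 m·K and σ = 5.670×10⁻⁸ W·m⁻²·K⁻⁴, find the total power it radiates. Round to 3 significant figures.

P ≈ 7.50 W

Wien's law: T = b/λ_max = 2.898×10⁻³/3.392×10⁻⁶ = 854.363 K.
Area A = 7.30×10⁻⁴ m².
Then P = εσAT⁴ = 0.34×5.670×10⁻⁸×7.30×10⁻⁴×(854.363)⁴ = 7.50 W.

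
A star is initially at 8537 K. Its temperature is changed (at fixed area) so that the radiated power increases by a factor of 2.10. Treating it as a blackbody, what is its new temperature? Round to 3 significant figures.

P ∝ T⁴, so T₂/T₁ = (P₂/P₁)^(1/4) = (2.10)^(1/4) = 1.20380.
T₂ = 8537 × 1.20380 = 1.03×10⁴ K.

T₂ ≈ 1.03×10⁴ K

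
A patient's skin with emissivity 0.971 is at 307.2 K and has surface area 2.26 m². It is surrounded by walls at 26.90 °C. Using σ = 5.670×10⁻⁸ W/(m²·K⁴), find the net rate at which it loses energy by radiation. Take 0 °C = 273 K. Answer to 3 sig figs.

Net loss ≈ 102 W

Surroundings: T = 26.90 °C + 273 = 299.90 K.
Area A = 2.26 m².
Net radiated power P_net = εσA(T⁴ − T₀⁴) = 0.971×5.670×10⁻⁸×2.26×(307.2⁴ − 299.90⁴).
T⁴ − T₀⁴ = 8.90604×10⁹ − 8.08921×10⁹ = 8.16830×10⁸ K⁴, so P_net = 102 W.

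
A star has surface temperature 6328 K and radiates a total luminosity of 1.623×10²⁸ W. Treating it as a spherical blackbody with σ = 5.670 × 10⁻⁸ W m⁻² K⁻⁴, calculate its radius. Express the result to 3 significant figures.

L = 4πR²σT⁴ ⇒ R = √(L/(4πσT⁴)).
σT⁴ = 9.09178×10⁷ W/m², so R = √(1.623×10²⁸/(4π×9.09178×10⁷)) = 3.77×10⁹ m.

R ≈ 3.77×10⁹ m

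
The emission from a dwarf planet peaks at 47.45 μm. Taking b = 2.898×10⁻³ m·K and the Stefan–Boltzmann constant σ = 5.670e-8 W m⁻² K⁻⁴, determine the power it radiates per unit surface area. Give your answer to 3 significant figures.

Wien's law: T = b/λ_max = 2.898×10⁻³/4.745×10⁻⁵ = 61.0748 K.
Then I = σT⁴ = 5.670×10⁻⁸×(61.0748)⁴ = 0.789 W/m².

I ≈ 0.789 W/m²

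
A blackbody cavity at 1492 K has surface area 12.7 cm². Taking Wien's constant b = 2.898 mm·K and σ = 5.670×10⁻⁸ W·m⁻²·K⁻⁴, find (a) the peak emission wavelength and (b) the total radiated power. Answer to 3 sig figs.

(a) λ_max = b/T = 2.898×10⁻³/1492 = 1.942×10⁻⁶ m = 1.94 μm.
Area A = 12.7 cm² = 1.27×10⁻³ m².
(b) P = σAT⁴ = 5.670×10⁻⁸×1.27×10⁻³×(1492)⁴ = 357 W.

λ_max ≈ 1.94 μm; P ≈ 357 W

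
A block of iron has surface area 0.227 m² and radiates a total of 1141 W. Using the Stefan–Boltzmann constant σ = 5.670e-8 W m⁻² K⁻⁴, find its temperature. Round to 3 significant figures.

Area A = 0.227 m².
P = σAT⁴ ⇒ T = (P/(σA))^(1/4) = (1141/(5.670×10⁻⁸×0.227))^(1/4) = 546 K.

T ≈ 546 K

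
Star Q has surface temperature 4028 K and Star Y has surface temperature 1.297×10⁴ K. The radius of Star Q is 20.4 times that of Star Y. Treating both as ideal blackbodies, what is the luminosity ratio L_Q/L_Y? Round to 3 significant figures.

L_Q/L_Y ≈ 3.87

L ∝ R²T⁴, so L_Q/L_Y = (R_Q/R_Y)²(T_Q/T_Y)⁴ = (20.4)² × (4028/1.297×10⁴)⁴ = 416.16 × 9.30246×10⁻³ = 3.87.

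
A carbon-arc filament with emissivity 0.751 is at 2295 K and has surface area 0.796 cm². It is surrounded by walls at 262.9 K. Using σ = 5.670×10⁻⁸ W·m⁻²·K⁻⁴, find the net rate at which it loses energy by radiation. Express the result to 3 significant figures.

Area A = 0.796 cm² = 7.96×10⁻⁵ m².
Net radiated power P_net = εσA(T⁴ − T₀⁴) = 0.751×5.670×10⁻⁸×7.96×10⁻⁵×(2295⁴ − 262.9⁴).
T⁴ − T₀⁴ = 2.77416×10¹³ − 4.77708×10⁹ = 2.77368×10¹³ K⁴, so P_net = 94.0 W.

Net loss ≈ 94.0 W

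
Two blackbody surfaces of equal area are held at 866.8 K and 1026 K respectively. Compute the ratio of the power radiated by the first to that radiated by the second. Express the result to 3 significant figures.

With equal areas, P₁/P₂ = (T₁/T₂)⁴ = (866.8/1026)⁴ = 0.509.

P₁/P₂ ≈ 0.509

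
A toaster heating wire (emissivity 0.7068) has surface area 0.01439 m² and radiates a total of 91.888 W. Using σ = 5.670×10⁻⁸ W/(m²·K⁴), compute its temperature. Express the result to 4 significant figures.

Area A = 0.01439 m².
P = εσAT⁴ ⇒ T = (P/(εσA))^(1/4) = (91.888/(0.7068×5.670×10⁻⁸×0.01439))^(1/4) = 631.8 K.

T ≈ 631.8 K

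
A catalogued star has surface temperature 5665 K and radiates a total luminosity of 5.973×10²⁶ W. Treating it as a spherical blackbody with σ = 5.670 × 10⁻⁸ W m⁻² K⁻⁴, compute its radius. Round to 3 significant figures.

L = 4πR²σT⁴ ⇒ R = √(L/(4πσT⁴)).
σT⁴ = 5.83959×10⁷ W/m², so R = √(5.973×10²⁶/(4π×5.83959×10⁷)) = 9.02×10⁸ m.

R ≈ 9.02×10⁸ m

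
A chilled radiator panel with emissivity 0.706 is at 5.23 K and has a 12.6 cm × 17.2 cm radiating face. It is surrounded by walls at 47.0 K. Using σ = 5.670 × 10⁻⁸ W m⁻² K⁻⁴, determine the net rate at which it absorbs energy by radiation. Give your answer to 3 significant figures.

Area A = 0.126 × 0.172 = 0.021672 m².
Net radiated power P_net = εσA(T⁴ − T₀⁴) = 0.706×5.670×10⁻⁸×0.021672×(5.23⁴ − 47.0⁴).
T⁴ − T₀⁴ = 748.181 − 4.87968×10⁶ = -4.87893×10⁶ K⁴, so P_net = -4.23×10⁻³ W — negative, meaning a net gain of 4.23×10⁻³ W.

Net gain ≈ 4.23×10⁻³ W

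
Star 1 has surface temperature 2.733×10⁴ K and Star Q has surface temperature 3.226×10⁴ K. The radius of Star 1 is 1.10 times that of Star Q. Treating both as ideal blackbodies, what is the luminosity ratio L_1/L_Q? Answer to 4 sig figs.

L_1/L_Q ≈ 0.6233

L ∝ R²T⁴, so L_1/L_Q = (R_1/R_Q)²(T_1/T_Q)⁴ = (1.10)² × (2.733×10⁴/3.226×10⁴)⁴ = 1.21 × 0.515111 = 0.6233.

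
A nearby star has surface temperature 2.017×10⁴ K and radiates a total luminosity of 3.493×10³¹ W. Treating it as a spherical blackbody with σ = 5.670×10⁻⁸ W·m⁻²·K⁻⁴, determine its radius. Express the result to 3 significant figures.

L = 4πR²σT⁴ ⇒ R = √(L/(4πσT⁴)).
σT⁴ = 9.38440×10⁹ W/m², so R = √(3.493×10³¹/(4π×9.38440×10⁹)) = 1.72×10¹⁰ m.

R ≈ 1.72×10¹⁰ m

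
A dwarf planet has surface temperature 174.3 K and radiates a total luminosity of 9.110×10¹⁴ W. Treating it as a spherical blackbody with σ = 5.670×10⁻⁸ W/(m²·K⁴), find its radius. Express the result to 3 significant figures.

R ≈ 1.18×10⁶ m

L = 4πR²σT⁴ ⇒ R = √(L/(4πσT⁴)).
σT⁴ = 52.3326 W/m², so R = √(9.110×10¹⁴/(4π×52.3326)) = 1.18×10⁶ m.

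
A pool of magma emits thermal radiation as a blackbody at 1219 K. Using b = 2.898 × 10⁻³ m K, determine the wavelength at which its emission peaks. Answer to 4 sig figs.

Wien's displacement law: λ_max = b/T = (2.898×10⁻³ m·K)/(1219 K) = 2.3774×10⁻⁶ m.
That is 2377 nm, in the infrared range.

λ_max ≈ 2377 nm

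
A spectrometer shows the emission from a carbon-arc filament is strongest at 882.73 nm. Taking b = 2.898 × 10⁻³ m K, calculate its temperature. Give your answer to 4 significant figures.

T ≈ 3283 K

Wien's law gives T = b/λ_max = (2.898×10⁻³ m·K)/(8.8273×10⁻⁷ m) = 3283 K.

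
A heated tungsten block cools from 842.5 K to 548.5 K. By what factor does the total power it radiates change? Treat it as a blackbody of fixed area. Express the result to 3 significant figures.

P ∝ T⁴, so P₂/P₁ = (T₂/T₁)⁴ = (548.5/842.5)⁴ = (0.651039)⁴ = 0.180.

P₂/P₁ ≈ 0.180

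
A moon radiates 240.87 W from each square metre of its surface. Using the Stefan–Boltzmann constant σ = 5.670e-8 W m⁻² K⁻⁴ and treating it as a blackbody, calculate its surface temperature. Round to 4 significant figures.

T ≈ 255.3 K

I = σT⁴, so T = (I/σ)^(1/4) = (240.87/(5.670×10⁻⁸))^(1/4) = 255.3 K.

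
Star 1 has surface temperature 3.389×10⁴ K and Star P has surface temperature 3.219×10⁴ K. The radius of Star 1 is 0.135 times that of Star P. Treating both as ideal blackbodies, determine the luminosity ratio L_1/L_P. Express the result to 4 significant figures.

L_1/L_P ≈ 0.02239

L ∝ R²T⁴, so L_1/L_P = (R_1/R_P)²(T_1/T_P)⁴ = (0.135)² × (3.389×10⁴/3.219×10⁴)⁴ = 0.018225 × 1.22858 = 0.02239.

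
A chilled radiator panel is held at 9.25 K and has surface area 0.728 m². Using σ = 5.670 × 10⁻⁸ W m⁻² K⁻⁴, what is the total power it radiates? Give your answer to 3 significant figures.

Area A = 0.728 m².
P = σAT⁴ = 5.670×10⁻⁸ × 0.728 × (9.25)⁴ = 3.02×10⁻⁴ W.

P ≈ 3.02×10⁻⁴ W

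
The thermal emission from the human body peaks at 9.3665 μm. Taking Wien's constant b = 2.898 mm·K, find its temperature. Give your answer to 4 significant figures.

T ≈ 309.4 K

Wien's law gives T = b/λ_max = (2.898×10⁻³ m·K)/(9.3665×10⁻⁶ m) = 309.4 K.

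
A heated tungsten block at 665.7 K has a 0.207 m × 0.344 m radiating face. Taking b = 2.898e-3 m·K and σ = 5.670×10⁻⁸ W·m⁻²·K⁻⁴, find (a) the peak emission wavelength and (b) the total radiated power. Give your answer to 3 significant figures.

λ_max ≈ 4.35 μm; P ≈ 793 W

(a) λ_max = b/T = 2.898×10⁻³/665.7 = 4.353×10⁻⁶ m = 4.35 μm.
Area A = 0.207 × 0.344 = 0.071208 m².
(b) P = σAT⁴ = 5.670×10⁻⁸×0.071208×(665.7)⁴ = 793 W.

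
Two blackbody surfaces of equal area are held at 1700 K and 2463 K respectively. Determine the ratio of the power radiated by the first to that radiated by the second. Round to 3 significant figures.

P₁/P₂ ≈ 0.227

With equal areas, P₁/P₂ = (T₁/T₂)⁴ = (1700/2463)⁴ = 0.227.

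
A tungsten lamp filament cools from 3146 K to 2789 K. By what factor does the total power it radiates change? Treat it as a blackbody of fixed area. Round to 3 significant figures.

P₂/P₁ ≈ 0.618

P ∝ T⁴, so P₂/P₁ = (T₂/T₁)⁴ = (2789/3146)⁴ = (0.886523)⁴ = 0.618.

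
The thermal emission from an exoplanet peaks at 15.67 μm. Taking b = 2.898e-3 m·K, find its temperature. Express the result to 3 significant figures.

Wien's law gives T = b/λ_max = (2.898×10⁻³ m·K)/(1.567×10⁻⁵ m) = 185 K.

T ≈ 185 K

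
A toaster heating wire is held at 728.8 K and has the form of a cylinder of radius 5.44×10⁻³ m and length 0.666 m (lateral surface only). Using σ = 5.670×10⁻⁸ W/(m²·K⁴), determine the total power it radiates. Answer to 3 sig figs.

Lateral area A = 2πrL = 2π×5.44×10⁻³×0.666 = 0.0227642 m².
P = σAT⁴ = 5.670×10⁻⁸ × 0.0227642 × (728.8)⁴ = 364 W.

P ≈ 364 W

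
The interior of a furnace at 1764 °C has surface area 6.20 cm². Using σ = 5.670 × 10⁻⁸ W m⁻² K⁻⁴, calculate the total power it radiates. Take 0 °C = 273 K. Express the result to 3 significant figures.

T = 1764 °C + 273 = 2037 K.
Area A = 6.20 cm² = 6.20×10⁻⁴ m².
P = σAT⁴ = 5.670×10⁻⁸ × 6.20×10⁻⁴ × (2037)⁴ = 605 W.

P ≈ 605 W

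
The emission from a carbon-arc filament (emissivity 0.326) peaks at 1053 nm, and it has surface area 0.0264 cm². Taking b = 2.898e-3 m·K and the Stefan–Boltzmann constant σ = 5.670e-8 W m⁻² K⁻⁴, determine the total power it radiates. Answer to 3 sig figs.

Wien's law: T = b/λ_max = 2.898×10⁻³/1.053×10⁻⁶ = 2752.14 K.
Area A = 0.0264 cm² = 2.64×10⁻⁶ m².
Then P = εσAT⁴ = 0.326×5.670×10⁻⁸×2.64×10⁻⁶×(2752.14)⁴ = 2.80 W.

P ≈ 2.80 W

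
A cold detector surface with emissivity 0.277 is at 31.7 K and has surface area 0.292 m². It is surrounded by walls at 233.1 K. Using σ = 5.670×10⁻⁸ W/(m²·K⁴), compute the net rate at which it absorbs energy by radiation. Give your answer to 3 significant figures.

Net gain ≈ 13.5 W

Area A = 0.292 m².
Net radiated power P_net = εσA(T⁴ − T₀⁴) = 0.277×5.670×10⁻⁸×0.292×(31.7⁴ − 233.1⁴).
T⁴ − T₀⁴ = 1.00980×10⁶ − 2.95236×10⁹ = -2.95135×10⁹ K⁴, so P_net = -13.5 W — negative, meaning a net gain of 13.5 W.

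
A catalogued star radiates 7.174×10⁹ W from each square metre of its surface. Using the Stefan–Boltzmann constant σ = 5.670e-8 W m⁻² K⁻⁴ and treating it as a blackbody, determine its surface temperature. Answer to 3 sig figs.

I = σT⁴, so T = (I/σ)^(1/4) = (7.174×10⁹/(5.670×10⁻⁸))^(1/4) = 1.89×10⁴ K.

T ≈ 1.89×10⁴ K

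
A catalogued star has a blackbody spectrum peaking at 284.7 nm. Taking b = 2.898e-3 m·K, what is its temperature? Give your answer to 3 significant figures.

T ≈ 1.02×10⁴ K

Wien's law gives T = b/λ_max = (2.898×10⁻³ m·K)/(2.847×10⁻⁷ m) = 1.02×10⁴ K.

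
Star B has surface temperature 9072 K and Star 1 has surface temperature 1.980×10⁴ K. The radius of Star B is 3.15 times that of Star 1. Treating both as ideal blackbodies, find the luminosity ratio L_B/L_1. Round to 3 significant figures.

L ∝ R²T⁴, so L_B/L_1 = (R_B/R_1)²(T_B/T_1)⁴ = (3.15)² × (9072/1.980×10⁴)⁴ = 9.9225 × 0.0440708 = 0.437.

L_B/L_1 ≈ 0.437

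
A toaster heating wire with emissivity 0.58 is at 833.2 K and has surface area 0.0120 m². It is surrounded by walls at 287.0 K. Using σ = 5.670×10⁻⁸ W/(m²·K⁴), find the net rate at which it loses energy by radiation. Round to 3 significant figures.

Area A = 0.0120 m².
Net radiated power P_net = εσA(T⁴ − T₀⁴) = 0.58×5.670×10⁻⁸×0.0120×(833.2⁴ − 287.0⁴).
T⁴ − T₀⁴ = 4.81945×10¹¹ − 6.78465×10⁹ = 4.75160×10¹¹ K⁴, so P_net = 188 W.

Net loss ≈ 188 W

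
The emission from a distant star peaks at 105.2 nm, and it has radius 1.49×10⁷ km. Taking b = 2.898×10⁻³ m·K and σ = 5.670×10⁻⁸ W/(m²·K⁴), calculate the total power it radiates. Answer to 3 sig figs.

P ≈ 9.11×10³¹ W

Wien's law: T = b/λ_max = 2.898×10⁻³/1.052×10⁻⁷ = 27547.5 K.
Surface area A = 4πR² = 4π(1.49×10¹⁰ m)² = 2.78986×10²¹ m².
Then P = σAT⁴ = 5.670×10⁻⁸×2.78986×10²¹×(27547.5)⁴ = 9.11×10³¹ W.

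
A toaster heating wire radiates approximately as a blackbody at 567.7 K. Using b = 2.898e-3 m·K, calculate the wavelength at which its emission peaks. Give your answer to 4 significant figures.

Wien's displacement law: λ_max = b/T = (2.898×10⁻³ m·K)/(567.7 K) = 5.1048×10⁻⁶ m.
That is 5.105 μm, in the infrared range.

λ_max ≈ 5.105 μm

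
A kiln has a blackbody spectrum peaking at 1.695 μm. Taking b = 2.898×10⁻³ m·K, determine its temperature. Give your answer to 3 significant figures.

T ≈ 1.71×10³ K

Wien's law gives T = b/λ_max = (2.898×10⁻³ m·K)/(1.695×10⁻⁶ m) = 1.71×10³ K.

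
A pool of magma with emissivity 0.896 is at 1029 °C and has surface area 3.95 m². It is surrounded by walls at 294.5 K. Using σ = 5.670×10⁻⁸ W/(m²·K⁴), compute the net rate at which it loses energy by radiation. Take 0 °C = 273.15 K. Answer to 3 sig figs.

T = 1029 °C + 273.15 = 1302.15 K.
Area A = 3.95 m².
Net radiated power P_net = εσA(T⁴ − T₀⁴) = 0.896×5.670×10⁻⁸×3.95×(1302.15⁴ − 294.5⁴).
T⁴ − T₀⁴ = 2.87504×10¹² − 7.52214×10⁹ = 2.86752×10¹² K⁴, so P_net = 5.75×10⁵ W.

Net loss ≈ 5.75×10⁵ W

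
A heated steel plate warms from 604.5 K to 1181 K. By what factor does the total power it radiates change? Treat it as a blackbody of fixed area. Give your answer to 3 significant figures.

P ∝ T⁴, so P₂/P₁ = (T₂/T₁)⁴ = (1181/604.5)⁴ = (1.95368)⁴ = 14.6.

P₂/P₁ ≈ 14.6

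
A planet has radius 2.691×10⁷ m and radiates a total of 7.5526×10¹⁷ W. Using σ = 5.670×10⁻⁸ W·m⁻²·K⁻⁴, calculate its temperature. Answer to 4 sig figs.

T ≈ 195.6 K

Surface area A = 4πR² = 4π(2.691×10⁷ m)² = 9.09991×10¹⁵ m².
P = σAT⁴ ⇒ T = (P/(σA))^(1/4) = (7.5526×10¹⁷/(5.670×10⁻⁸×9.09991×10¹⁵))^(1/4) = 195.6 K.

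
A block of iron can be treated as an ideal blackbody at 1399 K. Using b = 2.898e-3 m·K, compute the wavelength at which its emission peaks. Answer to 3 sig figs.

Wien's displacement law: λ_max = b/T = (2.898×10⁻³ m·K)/(1399 K) = 2.071×10⁻⁶ m.
That is 2.07×10³ nm, in the infrared range.

λ_max ≈ 2.07×10³ nm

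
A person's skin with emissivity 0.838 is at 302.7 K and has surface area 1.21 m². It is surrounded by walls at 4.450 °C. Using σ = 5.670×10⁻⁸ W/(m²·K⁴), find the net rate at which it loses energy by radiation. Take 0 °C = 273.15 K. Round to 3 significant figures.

Surroundings: T = 4.450 °C + 273.15 = 277.600 K.
Area A = 1.21 m².
Net radiated power P_net = εσA(T⁴ − T₀⁴) = 0.838×5.670×10⁻⁸×1.21×(302.7⁴ − 277.600⁴).
T⁴ − T₀⁴ = 8.39556×10⁹ − 5.93851×10⁹ = 2.45705×10⁹ K⁴, so P_net = 141 W.

Net loss ≈ 141 W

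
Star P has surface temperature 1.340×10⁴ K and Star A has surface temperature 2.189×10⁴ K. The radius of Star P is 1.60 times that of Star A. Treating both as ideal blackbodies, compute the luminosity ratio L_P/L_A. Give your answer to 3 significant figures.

L_P/L_A ≈ 0.359

L ∝ R²T⁴, so L_P/L_A = (R_P/R_A)²(T_P/T_A)⁴ = (1.60)² × (1.340×10⁴/2.189×10⁴)⁴ = 2.56 × 0.140422 = 0.359.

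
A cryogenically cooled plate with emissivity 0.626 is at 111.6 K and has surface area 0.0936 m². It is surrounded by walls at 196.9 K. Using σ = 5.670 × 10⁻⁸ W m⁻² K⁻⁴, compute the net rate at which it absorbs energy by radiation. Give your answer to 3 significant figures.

Net gain ≈ 4.48 W

Area A = 0.0936 m².
Net radiated power P_net = εσA(T⁴ − T₀⁴) = 0.626×5.670×10⁻⁸×0.0936×(111.6⁴ − 196.9⁴).
T⁴ − T₀⁴ = 1.55116×10⁸ − 1.50308×10⁹ = -1.34796×10⁹ K⁴, so P_net = -4.48 W — negative, meaning a net gain of 4.48 W.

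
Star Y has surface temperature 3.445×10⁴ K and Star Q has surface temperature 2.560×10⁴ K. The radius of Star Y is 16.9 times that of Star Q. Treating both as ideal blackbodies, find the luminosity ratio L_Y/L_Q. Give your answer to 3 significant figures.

L_Y/L_Q ≈ 937

L ∝ R²T⁴, so L_Y/L_Q = (R_Y/R_Q)²(T_Y/T_Q)⁴ = (16.9)² × (3.445×10⁴/2.560×10⁴)⁴ = 285.61 × 3.27942 = 937.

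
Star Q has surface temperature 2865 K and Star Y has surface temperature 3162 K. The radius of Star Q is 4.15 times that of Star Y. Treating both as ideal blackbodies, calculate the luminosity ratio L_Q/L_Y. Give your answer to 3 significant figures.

L ∝ R²T⁴, so L_Q/L_Y = (R_Q/R_Y)²(T_Q/T_Y)⁴ = (4.15)² × (2865/3162)⁴ = 17.2225 × 0.673986 = 11.6.

L_Q/L_Y ≈ 11.6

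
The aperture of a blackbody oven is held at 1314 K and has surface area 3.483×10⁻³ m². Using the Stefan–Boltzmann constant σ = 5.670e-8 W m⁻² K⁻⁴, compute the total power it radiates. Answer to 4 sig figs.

Area A = 3.483×10⁻³ m².
P = σAT⁴ = 5.670×10⁻⁸ × 3.483×10⁻³ × (1314)⁴ = 588.7 W.

P ≈ 588.7 W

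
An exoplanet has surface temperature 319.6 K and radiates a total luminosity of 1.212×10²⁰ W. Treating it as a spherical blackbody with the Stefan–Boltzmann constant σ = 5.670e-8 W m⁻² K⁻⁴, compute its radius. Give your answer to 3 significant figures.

L = 4πR²σT⁴ ⇒ R = √(L/(4πσT⁴)).
σT⁴ = 591.575 W/m², so R = √(1.212×10²⁰/(4π×591.575)) = 1.28×10⁸ m.

R ≈ 1.28×10⁸ m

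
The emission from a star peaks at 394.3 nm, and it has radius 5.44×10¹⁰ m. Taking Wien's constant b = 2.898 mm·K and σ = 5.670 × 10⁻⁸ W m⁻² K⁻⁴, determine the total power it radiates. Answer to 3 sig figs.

Wien's law: T = b/λ_max = 2.898×10⁻³/3.943×10⁻⁷ = 7349.73 K.
Surface area A = 4πR² = 4π(5.44×10¹⁰ m)² = 3.71884×10²² m².
Then P = σAT⁴ = 5.670×10⁻⁸×3.71884×10²²×(7349.73)⁴ = 6.15×10³⁰ W.

P ≈ 6.15×10³⁰ W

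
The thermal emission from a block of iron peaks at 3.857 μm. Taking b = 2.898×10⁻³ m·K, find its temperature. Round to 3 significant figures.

Wien's law gives T = b/λ_max = (2.898×10⁻³ m·K)/(3.857×10⁻⁶ m) = 751 K.

T ≈ 751 K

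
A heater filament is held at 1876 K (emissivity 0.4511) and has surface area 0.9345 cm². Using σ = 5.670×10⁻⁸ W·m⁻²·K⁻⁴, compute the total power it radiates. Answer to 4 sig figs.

P ≈ 29.61 W

Area A = 0.9345 cm² = 9.345×10⁻⁵ m².
P = εσAT⁴ = 0.4511 × 5.670×10⁻⁸ × 9.345×10⁻⁵ × (1876)⁴ = 29.61 W.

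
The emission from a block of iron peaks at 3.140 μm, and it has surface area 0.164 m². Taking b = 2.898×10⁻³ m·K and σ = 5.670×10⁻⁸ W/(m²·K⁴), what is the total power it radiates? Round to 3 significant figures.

Wien's law: T = b/λ_max = 2.898×10⁻³/3.140×10⁻⁶ = 922.930 K.
Area A = 0.164 m².
Then P = σAT⁴ = 5.670×10⁻⁸×0.164×(922.930)⁴ = 6.75×10³ W.

P ≈ 6.75×10³ W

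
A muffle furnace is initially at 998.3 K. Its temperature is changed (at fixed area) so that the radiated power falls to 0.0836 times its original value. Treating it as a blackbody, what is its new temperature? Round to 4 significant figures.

T₂ ≈ 536.8 K

P ∝ T⁴, so T₂/T₁ = (P₂/P₁)^(1/4) = (0.0836)^(1/4) = 0.537714.
T₂ = 998.3 × 0.537714 = 536.8 K.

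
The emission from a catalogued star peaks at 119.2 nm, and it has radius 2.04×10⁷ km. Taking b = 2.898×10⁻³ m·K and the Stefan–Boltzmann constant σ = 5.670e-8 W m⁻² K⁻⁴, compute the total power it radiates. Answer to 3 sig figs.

P ≈ 1.04×10³² W

Wien's law: T = b/λ_max = 2.898×10⁻³/1.192×10⁻⁷ = 24312.1 K.
Surface area A = 4πR² = 4π(2.04×10¹⁰ m)² = 5.22962×10²¹ m².
Then P = σAT⁴ = 5.670×10⁻⁸×5.22962×10²¹×(24312.1)⁴ = 1.04×10³² W.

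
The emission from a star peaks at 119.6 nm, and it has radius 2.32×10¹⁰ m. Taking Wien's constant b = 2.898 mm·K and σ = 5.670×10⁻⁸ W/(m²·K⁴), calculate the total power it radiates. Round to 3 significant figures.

Wien's law: T = b/λ_max = 2.898×10⁻³/1.196×10⁻⁷ = 24230.8 K.
Surface area A = 4πR² = 4π(2.32×10¹⁰ m)² = 6.76372×10²¹ m².
Then P = σAT⁴ = 5.670×10⁻⁸×6.76372×10²¹×(24230.8)⁴ = 1.32×10³² W.

P ≈ 1.32×10³² W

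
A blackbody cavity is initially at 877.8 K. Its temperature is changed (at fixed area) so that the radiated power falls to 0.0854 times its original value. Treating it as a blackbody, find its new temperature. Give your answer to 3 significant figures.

P ∝ T⁴, so T₂/T₁ = (P₂/P₁)^(1/4) = (0.0854)^(1/4) = 0.540586.
T₂ = 877.8 × 0.540586 = 475 K.

T₂ ≈ 475 K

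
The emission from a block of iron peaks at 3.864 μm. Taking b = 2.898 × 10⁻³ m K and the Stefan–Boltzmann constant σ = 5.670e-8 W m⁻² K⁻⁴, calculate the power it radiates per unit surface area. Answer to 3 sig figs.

I ≈ 1.79×10⁴ W/m²

Wien's law: T = b/λ_max = 2.898×10⁻³/3.864×10⁻⁶ = 750.000 K.
Then I = σT⁴ = 5.670×10⁻⁸×(750.000)⁴ = 1.79×10⁴ W/m².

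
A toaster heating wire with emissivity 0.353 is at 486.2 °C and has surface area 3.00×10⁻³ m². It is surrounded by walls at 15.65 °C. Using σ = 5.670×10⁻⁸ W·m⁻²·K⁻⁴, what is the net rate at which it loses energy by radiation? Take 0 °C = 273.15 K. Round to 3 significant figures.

Net loss ≈ 19.5 W

T = 486.2 °C + 273.15 = 759.35 K.
Surroundings: T = 15.65 °C + 273.15 = 288.80 K.
Area A = 3.00×10⁻³ m².
Net radiated power P_net = εσA(T⁴ − T₀⁴) = 0.353×5.670×10⁻⁸×3.00×10⁻³×(759.35⁴ − 288.80⁴).
T⁴ − T₀⁴ = 3.32482×10¹¹ − 6.95647×10⁹ = 3.25526×10¹¹ K⁴, so P_net = 19.5 W.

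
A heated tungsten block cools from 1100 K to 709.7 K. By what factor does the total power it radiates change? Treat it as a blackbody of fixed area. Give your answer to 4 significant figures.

P ∝ T⁴, so P₂/P₁ = (T₂/T₁)⁴ = (709.7/1100)⁴ = (0.645182)⁴ = 0.1733.

P₂/P₁ ≈ 0.1733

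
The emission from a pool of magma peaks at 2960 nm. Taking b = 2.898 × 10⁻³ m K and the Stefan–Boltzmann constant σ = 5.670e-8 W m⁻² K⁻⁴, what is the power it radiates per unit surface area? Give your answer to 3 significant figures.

Wien's law: T = b/λ_max = 2.898×10⁻³/2.960×10⁻⁶ = 979.054 K.
Then I = σT⁴ = 5.670×10⁻⁸×(979.054)⁴ = 5.21×10⁴ W/m².

I ≈ 5.21×10⁴ W/m²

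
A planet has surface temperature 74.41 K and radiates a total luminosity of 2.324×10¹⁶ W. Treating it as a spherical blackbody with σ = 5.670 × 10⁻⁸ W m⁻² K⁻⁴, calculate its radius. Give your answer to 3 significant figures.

L = 4πR²σT⁴ ⇒ R = √(L/(4πσT⁴)).
σT⁴ = 1.73823 W/m², so R = √(2.324×10¹⁶/(4π×1.73823)) = 3.26×10⁷ m.

R ≈ 3.26×10⁷ m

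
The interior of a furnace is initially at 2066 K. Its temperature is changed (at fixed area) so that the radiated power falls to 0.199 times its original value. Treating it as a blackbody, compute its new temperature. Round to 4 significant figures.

P ∝ T⁴, so T₂/T₁ = (P₂/P₁)^(1/4) = (0.199)^(1/4) = 0.667903.
T₂ = 2066 × 0.667903 = 1380 K.

T₂ ≈ 1380 K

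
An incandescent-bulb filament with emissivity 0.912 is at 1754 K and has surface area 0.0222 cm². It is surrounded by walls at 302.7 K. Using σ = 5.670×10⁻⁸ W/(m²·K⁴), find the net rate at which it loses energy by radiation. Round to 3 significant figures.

Area A = 0.0222 cm² = 2.22×10⁻⁶ m².
Net radiated power P_net = εσA(T⁴ − T₀⁴) = 0.912×5.670×10⁻⁸×2.22×10⁻⁶×(1754⁴ − 302.7⁴).
T⁴ − T₀⁴ = 9.46495×10¹² − 8.39556×10⁹ = 9.45655×10¹² K⁴, so P_net = 1.09 W.

Net loss ≈ 1.09 W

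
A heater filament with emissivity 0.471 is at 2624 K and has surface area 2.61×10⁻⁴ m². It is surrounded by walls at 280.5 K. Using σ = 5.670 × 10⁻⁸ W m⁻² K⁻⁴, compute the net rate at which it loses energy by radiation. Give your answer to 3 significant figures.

Net loss ≈ 330 W

Area A = 2.61×10⁻⁴ m².
Net radiated power P_net = εσA(T⁴ − T₀⁴) = 0.471×5.670×10⁻⁸×2.61×10⁻⁴×(2624⁴ − 280.5⁴).
T⁴ − T₀⁴ = 4.74084×10¹³ − 6.19058×10⁹ = 4.74022×10¹³ K⁴, so P_net = 330 W.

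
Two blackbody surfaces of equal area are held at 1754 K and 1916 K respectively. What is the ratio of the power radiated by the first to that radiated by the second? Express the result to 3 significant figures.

P₁/P₂ ≈ 0.702

With equal areas, P₁/P₂ = (T₁/T₂)⁴ = (1754/1916)⁴ = 0.702.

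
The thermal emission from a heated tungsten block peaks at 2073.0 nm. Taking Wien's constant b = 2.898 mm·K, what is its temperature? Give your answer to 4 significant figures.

Wien's law gives T = b/λ_max = (2.898×10⁻³ m·K)/(2.0730×10⁻⁶ m) = 1398 K.

T ≈ 1398 K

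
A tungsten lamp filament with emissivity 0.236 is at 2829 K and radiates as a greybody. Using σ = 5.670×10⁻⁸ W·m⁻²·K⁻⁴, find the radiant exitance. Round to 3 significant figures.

Stefan–Boltzmann: I = εσT⁴ = 0.236 × 5.670×10⁻⁸ × (2829)⁴ = 8.57×10⁵ W/m².

I ≈ 8.57×10⁵ W/m²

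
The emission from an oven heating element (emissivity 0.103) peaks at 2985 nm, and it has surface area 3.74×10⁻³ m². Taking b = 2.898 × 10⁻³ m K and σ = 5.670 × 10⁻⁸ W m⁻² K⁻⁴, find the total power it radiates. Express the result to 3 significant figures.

Wien's law: T = b/λ_max = 2.898×10⁻³/2.985×10⁻⁶ = 970.854 K.
Area A = 3.74×10⁻³ m².
Then P = εσAT⁴ = 0.103×5.670×10⁻⁸×3.74×10⁻³×(970.854)⁴ = 19.4 W.

P ≈ 19.4 W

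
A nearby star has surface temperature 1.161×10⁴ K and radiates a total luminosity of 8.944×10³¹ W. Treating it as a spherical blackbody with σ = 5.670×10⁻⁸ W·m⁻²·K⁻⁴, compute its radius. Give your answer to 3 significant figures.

L = 4πR²σT⁴ ⇒ R = √(L/(4πσT⁴)).
σT⁴ = 1.03018×10⁹ W/m², so R = √(8.944×10³¹/(4π×1.03018×10⁹)) = 8.31×10¹⁰ m.

R ≈ 8.31×10¹⁰ m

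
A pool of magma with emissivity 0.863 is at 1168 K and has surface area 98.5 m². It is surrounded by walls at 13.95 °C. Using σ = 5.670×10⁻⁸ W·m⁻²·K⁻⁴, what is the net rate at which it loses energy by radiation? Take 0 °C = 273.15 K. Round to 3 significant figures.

Net loss ≈ 8.94×10⁶ W

Surroundings: T = 13.95 °C + 273.15 = 287.10 K.
Area A = 98.5 m².
Net radiated power P_net = εσA(T⁴ − T₀⁴) = 0.863×5.670×10⁻⁸×98.5×(1168⁴ − 287.10⁴).
T⁴ − T₀⁴ = 1.86111×10¹² − 6.79411×10⁹ = 1.85432×10¹² K⁴, so P_net = 8.94×10⁶ W.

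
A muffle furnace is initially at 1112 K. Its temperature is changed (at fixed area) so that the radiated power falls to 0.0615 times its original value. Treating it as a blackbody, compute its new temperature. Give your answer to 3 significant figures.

P ∝ T⁴, so T₂/T₁ = (P₂/P₁)^(1/4) = (0.0615)^(1/4) = 0.497988.
T₂ = 1112 × 0.497988 = 554 K.

T₂ ≈ 554 K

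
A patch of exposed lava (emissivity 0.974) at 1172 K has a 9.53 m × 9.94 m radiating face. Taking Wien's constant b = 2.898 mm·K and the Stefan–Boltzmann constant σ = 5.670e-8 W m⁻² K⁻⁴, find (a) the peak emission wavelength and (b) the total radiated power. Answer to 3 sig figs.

λ_max ≈ 2.47×10³ nm; P ≈ 9.87×10⁶ W

(a) λ_max = b/T = 2.898×10⁻³/1172 = 2.473×10⁻⁶ m = 2.47×10³ nm.
Area A = 9.53 × 9.94 = 94.7282 m².
(b) P = εσAT⁴ = 0.974×5.670×10⁻⁸×94.7282×(1172)⁴ = 9.87×10⁶ W.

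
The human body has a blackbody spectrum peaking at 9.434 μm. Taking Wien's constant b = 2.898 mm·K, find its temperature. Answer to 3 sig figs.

Wien's law gives T = b/λ_max = (2.898×10⁻³ m·K)/(9.434×10⁻⁶ m) = 307 K.

T ≈ 307 K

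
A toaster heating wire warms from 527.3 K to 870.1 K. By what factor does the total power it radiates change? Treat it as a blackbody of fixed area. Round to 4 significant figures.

P₂/P₁ ≈ 7.414

P ∝ T⁴, so P₂/P₁ = (T₂/T₁)⁴ = (870.1/527.3)⁴ = (1.65010)⁴ = 7.414.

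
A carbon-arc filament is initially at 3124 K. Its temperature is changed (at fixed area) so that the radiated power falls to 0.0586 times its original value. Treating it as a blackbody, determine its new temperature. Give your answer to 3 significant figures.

T₂ ≈ 1.54×10³ K

P ∝ T⁴, so T₂/T₁ = (P₂/P₁)^(1/4) = (0.0586)^(1/4) = 0.492011.
T₂ = 3124 × 0.492011 = 1.54×10³ K.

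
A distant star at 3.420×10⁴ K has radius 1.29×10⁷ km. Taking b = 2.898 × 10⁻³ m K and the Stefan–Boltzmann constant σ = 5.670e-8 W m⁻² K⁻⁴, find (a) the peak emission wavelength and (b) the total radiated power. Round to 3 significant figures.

(a) λ_max = b/T = 2.898×10⁻³/3.420×10⁴ = 8.474×10⁻⁸ m = 84.7 nm.
Surface area A = 4πR² = 4π(1.29×10¹⁰ m)² = 2.09117×10²¹ m².
(b) P = σAT⁴ = 5.670×10⁻⁸×2.09117×10²¹×(3.420×10⁴)⁴ = 1.62×10³² W.

λ_max ≈ 84.7 nm; P ≈ 1.62×10³² W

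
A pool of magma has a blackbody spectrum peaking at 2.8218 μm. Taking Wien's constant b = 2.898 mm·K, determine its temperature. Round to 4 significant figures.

Wien's law gives T = b/λ_max = (2.898×10⁻³ m·K)/(2.8218×10⁻⁶ m) = 1027 K.

T ≈ 1027 K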